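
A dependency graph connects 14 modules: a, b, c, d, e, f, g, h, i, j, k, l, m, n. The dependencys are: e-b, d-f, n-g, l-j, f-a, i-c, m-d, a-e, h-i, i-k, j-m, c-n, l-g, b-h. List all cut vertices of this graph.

Removing i increases the component count from 1 to 2, so i is a cut vertex.
By contrast removing n leaves 1 component; it is not a cut vertex. No other vertex is a cut vertex either.

i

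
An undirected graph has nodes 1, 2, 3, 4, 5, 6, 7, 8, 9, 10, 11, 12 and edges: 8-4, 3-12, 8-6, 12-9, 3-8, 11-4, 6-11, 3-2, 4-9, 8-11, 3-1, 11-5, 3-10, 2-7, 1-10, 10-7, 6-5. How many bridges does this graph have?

The edges on the cycle 3-1-10-3 are not bridges since each lies on that cycle.
Every edge lies on some cycle, so there are no bridges.

0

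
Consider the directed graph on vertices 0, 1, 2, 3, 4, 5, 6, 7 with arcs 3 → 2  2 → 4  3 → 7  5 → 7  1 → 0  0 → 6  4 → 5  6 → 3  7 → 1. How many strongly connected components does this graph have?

1

{0, 1, 2, 3, 4, 5, 6, 7} are all mutually reachable — one SCC of size 8.
That gives 1 strongly connected component.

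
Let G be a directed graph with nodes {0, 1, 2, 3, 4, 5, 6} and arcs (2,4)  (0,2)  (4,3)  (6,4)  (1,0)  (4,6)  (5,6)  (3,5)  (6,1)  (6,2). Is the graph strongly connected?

Yes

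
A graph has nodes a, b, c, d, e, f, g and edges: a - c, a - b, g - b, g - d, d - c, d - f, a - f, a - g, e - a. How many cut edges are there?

The edges on the cycle a-g-b-a are not bridges since each lies on that cycle.
But removing e - a disconnects e from a — this is a bridge.

1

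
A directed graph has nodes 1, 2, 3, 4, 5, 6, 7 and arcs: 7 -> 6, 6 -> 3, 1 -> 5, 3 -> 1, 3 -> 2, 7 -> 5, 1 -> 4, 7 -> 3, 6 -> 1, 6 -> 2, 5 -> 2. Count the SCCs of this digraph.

7

{3} is an SCC by itself.
{4} is an SCC by itself.
{1} is an SCC by itself.
{5} is an SCC by itself.
{2} is an SCC by itself.
(and 2 more singleton SCCs)
That gives 7 strongly connected components.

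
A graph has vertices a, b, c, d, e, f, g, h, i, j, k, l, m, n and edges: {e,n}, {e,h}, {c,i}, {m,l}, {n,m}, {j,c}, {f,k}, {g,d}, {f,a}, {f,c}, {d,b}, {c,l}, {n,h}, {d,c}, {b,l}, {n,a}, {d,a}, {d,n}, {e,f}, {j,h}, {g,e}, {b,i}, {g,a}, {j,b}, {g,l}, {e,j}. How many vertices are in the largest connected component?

Starting from a we can reach a, b, c, d, e, f, g, h, i, j, k, l, m, n. That is one component of size 14.
The largest has 14 vertices.

14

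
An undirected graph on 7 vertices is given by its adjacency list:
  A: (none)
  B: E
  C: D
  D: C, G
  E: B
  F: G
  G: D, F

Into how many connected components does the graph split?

3

A is isolated — a component by itself.
Starting from B we can reach B, E. That is one component of size 2.
Starting from C we can reach C, D, F, G. That is one component of size 4.
Total: 3 components.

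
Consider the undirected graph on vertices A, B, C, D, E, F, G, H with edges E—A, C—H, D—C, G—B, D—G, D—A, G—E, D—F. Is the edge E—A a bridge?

No

After removing E—A, the path E-G-D-A still connects them, so the edge is not a bridge.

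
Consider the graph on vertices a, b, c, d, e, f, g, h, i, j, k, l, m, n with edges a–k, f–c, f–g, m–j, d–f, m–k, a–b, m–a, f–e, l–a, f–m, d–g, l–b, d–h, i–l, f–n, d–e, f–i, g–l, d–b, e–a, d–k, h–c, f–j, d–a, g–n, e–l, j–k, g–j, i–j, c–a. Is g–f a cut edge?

No

After removing g–f, the path g-d-f still connects them, so the edge is not a bridge.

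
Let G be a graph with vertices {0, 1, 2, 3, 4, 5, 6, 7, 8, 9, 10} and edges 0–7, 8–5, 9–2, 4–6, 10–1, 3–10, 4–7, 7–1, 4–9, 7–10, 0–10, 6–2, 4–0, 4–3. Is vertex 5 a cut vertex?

Deleting 5 leaves 2 components (was 2), so 5 is not a cut vertex.

No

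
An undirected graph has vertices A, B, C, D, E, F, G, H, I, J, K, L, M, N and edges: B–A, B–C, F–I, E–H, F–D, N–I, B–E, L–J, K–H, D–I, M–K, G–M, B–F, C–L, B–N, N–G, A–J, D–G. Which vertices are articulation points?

Removing B increases the component count from 1 to 2, so B is a cut vertex.
By contrast removing K leaves 1 component; it is not a cut vertex. No other vertex is a cut vertex either.

B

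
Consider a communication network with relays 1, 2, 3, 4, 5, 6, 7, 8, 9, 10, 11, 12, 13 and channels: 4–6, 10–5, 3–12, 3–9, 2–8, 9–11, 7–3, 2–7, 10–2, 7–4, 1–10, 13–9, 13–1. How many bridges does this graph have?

6

The edges on the cycle 13-1-10-2-7-3-9-13 are not bridges since each lies on that cycle.
But removing 11–9 disconnects 11 from 9; removing 12–3 disconnects 12 from 3; removing 8–2 disconnects 8 from 2; removing 6–4 disconnects 6 from 4 — these are bridges.
In total 6 edges are bridges.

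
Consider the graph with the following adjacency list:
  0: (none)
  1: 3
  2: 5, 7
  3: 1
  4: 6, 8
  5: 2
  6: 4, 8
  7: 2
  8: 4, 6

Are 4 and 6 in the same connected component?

Yes

From 4 we can reach 4, 6, 8, which includes 6.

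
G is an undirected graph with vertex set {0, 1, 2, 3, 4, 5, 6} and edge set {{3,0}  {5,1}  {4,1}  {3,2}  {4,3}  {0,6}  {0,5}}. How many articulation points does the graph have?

2

Removing 0 increases the component count from 1 to 2, so 0 is a cut vertex.
Removing 3 increases the component count from 1 to 2, so 3 is a cut vertex.
By contrast removing 1 leaves 1 component; it is not a cut vertex. No other vertex is a cut vertex either.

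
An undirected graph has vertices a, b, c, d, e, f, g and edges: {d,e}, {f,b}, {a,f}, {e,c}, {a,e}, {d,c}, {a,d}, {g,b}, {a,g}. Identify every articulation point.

Removing a increases the component count from 1 to 2, so a is a cut vertex.
By contrast removing e leaves 1 component; it is not a cut vertex. No other vertex is a cut vertex either.

a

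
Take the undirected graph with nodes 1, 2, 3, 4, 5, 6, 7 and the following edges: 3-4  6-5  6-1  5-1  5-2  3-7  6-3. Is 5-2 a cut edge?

Yes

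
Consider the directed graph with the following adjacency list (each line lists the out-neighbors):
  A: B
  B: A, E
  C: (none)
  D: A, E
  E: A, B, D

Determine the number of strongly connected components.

{A, B, D, E} are all mutually reachable — one SCC of size 4.
{C} is an SCC by itself.
That gives 2 strongly connected components.

2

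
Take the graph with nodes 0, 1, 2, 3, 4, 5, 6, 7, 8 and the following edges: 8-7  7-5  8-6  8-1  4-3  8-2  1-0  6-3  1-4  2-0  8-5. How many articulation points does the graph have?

Removing 8 increases the component count from 1 to 2, so 8 is a cut vertex.
By contrast removing 4 leaves 1 component; it is not a cut vertex. No other vertex is a cut vertex either.

1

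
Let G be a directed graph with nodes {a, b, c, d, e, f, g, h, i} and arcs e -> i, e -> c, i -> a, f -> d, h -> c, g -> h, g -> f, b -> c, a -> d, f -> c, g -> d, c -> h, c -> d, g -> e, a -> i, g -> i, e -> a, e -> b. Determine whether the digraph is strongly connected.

There is no directed path from e to f, so the graph is not strongly connected.

No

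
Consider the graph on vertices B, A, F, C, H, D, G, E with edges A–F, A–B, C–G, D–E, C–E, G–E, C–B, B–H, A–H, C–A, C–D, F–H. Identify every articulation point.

C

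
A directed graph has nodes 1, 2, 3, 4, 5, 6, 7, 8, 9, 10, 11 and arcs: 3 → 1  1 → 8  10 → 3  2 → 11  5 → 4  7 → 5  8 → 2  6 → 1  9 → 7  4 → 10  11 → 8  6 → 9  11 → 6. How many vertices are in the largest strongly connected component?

{1, 2, 3, 4, 5, 6, 7, 8, 9, 10, 11} are all mutually reachable — one SCC of size 11.
The largest has 11 vertices.

11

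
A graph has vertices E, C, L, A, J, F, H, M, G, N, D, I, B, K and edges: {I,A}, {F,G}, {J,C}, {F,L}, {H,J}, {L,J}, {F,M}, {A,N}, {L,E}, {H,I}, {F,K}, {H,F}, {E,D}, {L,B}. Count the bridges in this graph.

The edges on the cycle H-F-L-J-H are not bridges since each lies on that cycle.
But removing A–N disconnects A from N; removing F–M disconnects F from M; removing E–L disconnects E from L; removing H–I disconnects H from I — these are bridges.
In total 10 edges are bridges.

10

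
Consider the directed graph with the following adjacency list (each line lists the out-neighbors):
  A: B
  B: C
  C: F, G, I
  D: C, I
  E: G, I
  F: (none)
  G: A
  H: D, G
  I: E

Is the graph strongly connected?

No

There is no directed path from A to H, so the graph is not strongly connected.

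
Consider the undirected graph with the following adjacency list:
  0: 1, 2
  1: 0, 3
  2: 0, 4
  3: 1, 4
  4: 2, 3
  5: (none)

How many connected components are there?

5 is isolated — a component by itself.
Starting from 0 we can reach 0, 1, 2, 3, 4. That is one component of size 5.
Total: 2 components.

2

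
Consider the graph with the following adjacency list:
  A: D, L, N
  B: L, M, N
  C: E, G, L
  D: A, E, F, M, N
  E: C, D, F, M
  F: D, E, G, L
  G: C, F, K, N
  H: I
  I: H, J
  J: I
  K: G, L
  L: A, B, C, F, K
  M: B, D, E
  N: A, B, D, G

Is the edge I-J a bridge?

Removing I-J leaves no path between I and J: the component count goes from 2 to 3. So it is a bridge.

Yes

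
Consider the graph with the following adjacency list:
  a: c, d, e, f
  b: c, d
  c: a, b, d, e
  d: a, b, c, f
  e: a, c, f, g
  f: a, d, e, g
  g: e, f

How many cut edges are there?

0

The edges on the cycle f-g-e-a-f are not bridges since each lies on that cycle.
Every edge lies on some cycle, so there are no bridges.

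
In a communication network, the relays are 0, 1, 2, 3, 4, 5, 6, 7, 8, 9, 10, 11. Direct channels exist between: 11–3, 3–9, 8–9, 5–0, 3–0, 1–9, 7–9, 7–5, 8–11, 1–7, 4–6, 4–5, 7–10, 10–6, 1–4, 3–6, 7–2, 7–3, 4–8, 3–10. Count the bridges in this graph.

The edges on the cycle 1-4-8-11-3-7-1 are not bridges since each lies on that cycle.
But removing 2–7 disconnects 2 from 7 — this is a bridge.

1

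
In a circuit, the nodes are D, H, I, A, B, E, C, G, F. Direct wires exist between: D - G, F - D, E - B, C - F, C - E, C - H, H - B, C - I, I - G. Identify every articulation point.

C

Removing C increases the component count from 2 to 3, so C is a cut vertex.
By contrast removing E leaves 2 components; it is not a cut vertex. No other vertex is a cut vertex either.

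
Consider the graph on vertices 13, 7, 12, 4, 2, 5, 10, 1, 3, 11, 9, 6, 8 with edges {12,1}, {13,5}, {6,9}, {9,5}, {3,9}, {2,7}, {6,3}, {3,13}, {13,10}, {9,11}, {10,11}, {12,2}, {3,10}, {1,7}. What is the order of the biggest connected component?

4 is isolated — a component by itself.
8 is isolated — a component by itself.
Starting from 1 we can reach 1, 2, 7, 12. That is one component of size 4.
Starting from 3 we can reach 3, 5, 6, 9, 10, 11, 13. That is one component of size 7.
The largest has 7 vertices.

7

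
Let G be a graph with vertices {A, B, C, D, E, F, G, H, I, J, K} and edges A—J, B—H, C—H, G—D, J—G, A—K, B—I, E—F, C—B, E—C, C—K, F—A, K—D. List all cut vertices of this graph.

Removing B increases the component count from 1 to 2, so B is a cut vertex.
Removing C increases the component count from 1 to 2, so C is a cut vertex.
By contrast removing J leaves 1 component; it is not a cut vertex. No other vertex is a cut vertex either.

B, C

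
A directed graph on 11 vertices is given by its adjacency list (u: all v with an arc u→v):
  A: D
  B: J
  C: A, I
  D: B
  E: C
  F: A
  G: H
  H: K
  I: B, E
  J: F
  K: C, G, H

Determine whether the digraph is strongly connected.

There is no directed path from J to H, so the graph is not strongly connected.

No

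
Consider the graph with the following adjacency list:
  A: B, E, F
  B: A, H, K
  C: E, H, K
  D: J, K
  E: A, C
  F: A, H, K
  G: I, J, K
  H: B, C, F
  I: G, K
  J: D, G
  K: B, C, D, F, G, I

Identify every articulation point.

Removing K increases the component count from 1 to 2, so K is a cut vertex.
By contrast removing F leaves 1 component; it is not a cut vertex. No other vertex is a cut vertex either.

K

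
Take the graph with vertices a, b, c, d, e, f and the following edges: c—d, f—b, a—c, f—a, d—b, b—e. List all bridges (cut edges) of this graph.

b-e

The edges on the cycle f-a-c-d-b-f are not bridges since each lies on that cycle.
But removing b—e disconnects b from e — this is a bridge.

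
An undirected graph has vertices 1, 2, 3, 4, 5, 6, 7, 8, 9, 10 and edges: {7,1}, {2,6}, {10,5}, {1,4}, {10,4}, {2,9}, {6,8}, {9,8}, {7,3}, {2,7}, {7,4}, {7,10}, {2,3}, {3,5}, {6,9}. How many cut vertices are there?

1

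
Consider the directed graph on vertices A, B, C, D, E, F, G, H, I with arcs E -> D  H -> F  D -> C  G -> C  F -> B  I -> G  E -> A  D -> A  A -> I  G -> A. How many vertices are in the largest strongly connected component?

3

{A, G, I} are all mutually reachable — one SCC of size 3.
{H} is an SCC by itself.
{D} is an SCC by itself.
{B} is an SCC by itself.
{F} is an SCC by itself.
(and 2 more singleton SCCs)
The largest has 3 vertices.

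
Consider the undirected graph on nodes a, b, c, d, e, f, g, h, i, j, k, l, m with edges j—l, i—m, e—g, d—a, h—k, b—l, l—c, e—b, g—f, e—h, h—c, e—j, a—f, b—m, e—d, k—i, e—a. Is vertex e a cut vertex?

Yes

Deleting e raises the number of components from 1 to 2, so e is a cut vertex.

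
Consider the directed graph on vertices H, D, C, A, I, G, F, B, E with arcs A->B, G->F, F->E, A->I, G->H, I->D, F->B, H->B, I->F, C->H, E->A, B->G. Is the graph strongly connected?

No

There is no directed path from E to C, so the graph is not strongly connected.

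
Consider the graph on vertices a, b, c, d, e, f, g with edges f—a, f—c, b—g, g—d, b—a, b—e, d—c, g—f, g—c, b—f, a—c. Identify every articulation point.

b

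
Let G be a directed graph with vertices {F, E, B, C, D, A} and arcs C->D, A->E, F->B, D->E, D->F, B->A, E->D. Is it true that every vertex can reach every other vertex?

There is no directed path from D to C, so the graph is not strongly connected.

No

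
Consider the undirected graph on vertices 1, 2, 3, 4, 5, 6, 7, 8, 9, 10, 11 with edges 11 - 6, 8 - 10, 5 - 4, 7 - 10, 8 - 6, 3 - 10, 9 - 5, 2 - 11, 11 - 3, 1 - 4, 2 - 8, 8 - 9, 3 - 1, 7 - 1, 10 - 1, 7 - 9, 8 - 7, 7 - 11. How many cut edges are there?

The edges on the cycle 2-8-7-9-5-4-1-10-3-11-2 are not bridges since each lies on that cycle.
Every edge lies on some cycle, so there are no bridges.

0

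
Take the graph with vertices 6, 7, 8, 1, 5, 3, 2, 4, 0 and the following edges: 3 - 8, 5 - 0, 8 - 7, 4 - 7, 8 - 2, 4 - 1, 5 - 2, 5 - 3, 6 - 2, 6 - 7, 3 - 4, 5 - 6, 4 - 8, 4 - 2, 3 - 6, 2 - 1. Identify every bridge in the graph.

0-5

The edges on the cycle 4-8-2-1-4 are not bridges since each lies on that cycle.
But removing 0 - 5 disconnects 0 from 5 — this is a bridge.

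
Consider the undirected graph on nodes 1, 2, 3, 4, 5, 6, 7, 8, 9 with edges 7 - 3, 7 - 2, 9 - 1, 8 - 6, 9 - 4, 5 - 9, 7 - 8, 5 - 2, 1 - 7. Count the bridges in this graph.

4

The edges on the cycle 5-9-1-7-2-5 are not bridges since each lies on that cycle.
But removing 7 - 8 disconnects 7 from 8; removing 6 - 8 disconnects 6 from 8; removing 9 - 4 disconnects 9 from 4; removing 7 - 3 disconnects 7 from 3 — these are bridges.
That makes 4 bridges.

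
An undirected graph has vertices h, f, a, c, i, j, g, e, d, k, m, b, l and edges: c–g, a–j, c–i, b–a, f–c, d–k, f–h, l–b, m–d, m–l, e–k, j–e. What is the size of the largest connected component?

Starting from c we can reach c, f, g, h, i. That is one component of size 5.
Starting from a we can reach a, b, d, e, j, k, l, m. That is one component of size 8.
The largest has 8 vertices.

8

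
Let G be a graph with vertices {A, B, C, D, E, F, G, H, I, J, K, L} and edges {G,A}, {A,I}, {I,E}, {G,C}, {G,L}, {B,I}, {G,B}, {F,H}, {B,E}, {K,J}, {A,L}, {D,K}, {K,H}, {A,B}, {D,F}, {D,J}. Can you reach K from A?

No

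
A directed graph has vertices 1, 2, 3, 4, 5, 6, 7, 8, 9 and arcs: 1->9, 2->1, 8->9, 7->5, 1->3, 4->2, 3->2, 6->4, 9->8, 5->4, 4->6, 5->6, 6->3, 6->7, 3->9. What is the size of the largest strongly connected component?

4

{4, 5, 6, 7} are all mutually reachable — one SCC of size 4.
{1, 2, 3} are all mutually reachable — one SCC of size 3.
{8, 9} are all mutually reachable — one SCC of size 2.
The largest has 4 vertices.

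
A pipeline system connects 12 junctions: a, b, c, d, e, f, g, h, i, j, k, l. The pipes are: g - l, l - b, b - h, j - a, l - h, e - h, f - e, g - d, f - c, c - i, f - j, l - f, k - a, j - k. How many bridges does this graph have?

The edges on the cycle j-k-a-j are not bridges since each lies on that cycle.
But removing f - j disconnects f from j; removing l - g disconnects l from g; removing c - f disconnects c from f; removing d - g disconnects d from g — these are bridges.
In total 5 edges are bridges.

5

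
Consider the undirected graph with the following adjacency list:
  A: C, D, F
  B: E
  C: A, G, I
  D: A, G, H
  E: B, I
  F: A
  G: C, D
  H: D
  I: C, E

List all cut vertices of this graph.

Removing A increases the component count from 1 to 2, so A is a cut vertex.
Removing C increases the component count from 1 to 2, so C is a cut vertex.
Removing D increases the component count from 1 to 2, so D is a cut vertex.
Likewise E, I are cut vertices.
By contrast removing F leaves 1 component; it is not a cut vertex. No other vertex is a cut vertex either.

A, C, D, E, I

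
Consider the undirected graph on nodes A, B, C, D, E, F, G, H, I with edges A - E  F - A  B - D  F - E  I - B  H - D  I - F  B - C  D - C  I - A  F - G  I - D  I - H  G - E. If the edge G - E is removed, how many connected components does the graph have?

G and E are still connected via G-F-E, so the component count stays at 1.

1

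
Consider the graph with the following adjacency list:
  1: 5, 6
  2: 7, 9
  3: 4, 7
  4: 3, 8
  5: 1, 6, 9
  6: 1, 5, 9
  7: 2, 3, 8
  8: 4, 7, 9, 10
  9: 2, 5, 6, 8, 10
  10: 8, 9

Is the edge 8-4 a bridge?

No

After removing 8-4, the path 8-7-3-4 still connects them, so the edge is not a bridge.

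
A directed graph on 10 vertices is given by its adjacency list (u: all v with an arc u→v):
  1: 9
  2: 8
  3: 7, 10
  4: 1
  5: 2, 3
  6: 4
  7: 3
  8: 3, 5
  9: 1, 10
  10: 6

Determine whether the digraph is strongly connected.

No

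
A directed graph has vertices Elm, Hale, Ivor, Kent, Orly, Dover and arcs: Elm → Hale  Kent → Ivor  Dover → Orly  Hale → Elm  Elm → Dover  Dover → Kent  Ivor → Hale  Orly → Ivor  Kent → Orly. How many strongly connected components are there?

1

{Elm, Hale, Ivor, Kent, Orly, Dover} are all mutually reachable — one SCC of size 6.
That gives 1 strongly connected component.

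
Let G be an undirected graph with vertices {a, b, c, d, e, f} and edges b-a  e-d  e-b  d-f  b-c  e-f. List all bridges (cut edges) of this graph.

a-b, b-c, b-e

The edges on the cycle e-d-f-e are not bridges since each lies on that cycle.
But removing b-a disconnects b from a; removing b-c disconnects b from c; removing e-b disconnects e from b — these are bridges.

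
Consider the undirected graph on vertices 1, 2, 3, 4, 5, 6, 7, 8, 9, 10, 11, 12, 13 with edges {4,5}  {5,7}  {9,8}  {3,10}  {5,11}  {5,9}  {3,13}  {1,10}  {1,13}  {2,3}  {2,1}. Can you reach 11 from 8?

From 8 we can reach 4, 5, 7, 8, 9, 11, which includes 11.

Yes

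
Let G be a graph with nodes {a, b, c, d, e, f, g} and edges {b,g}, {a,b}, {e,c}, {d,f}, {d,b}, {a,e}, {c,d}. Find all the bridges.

The edges on the cycle a-e-c-d-b-a are not bridges since each lies on that cycle.
But removing b - g disconnects b from g; removing d - f disconnects d from f — these are bridges.

b-g, d-f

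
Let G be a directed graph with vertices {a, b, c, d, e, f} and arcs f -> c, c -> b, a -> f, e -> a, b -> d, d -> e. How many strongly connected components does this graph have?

{a, b, c, d, e, f} are all mutually reachable — one SCC of size 6.
That gives 1 strongly connected component.

1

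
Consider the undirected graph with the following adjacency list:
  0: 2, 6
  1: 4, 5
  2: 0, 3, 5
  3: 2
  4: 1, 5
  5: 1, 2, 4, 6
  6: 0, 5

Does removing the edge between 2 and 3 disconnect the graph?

Yes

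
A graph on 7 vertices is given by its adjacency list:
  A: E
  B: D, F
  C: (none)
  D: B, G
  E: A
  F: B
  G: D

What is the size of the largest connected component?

C is isolated — a component by itself.
Starting from A we can reach A, E. That is one component of size 2.
Starting from B we can reach B, D, F, G. That is one component of size 4.
The largest has 4 vertices.

4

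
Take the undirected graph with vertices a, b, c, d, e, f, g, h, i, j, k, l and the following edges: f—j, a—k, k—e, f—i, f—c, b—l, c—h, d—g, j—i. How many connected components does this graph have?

4

Starting from d we can reach d, g. That is one component of size 2.
Starting from b we can reach b, l. That is one component of size 2.
Starting from a we can reach a, e, k. That is one component of size 3.
Starting from c we can reach c, f, h, i, j. That is one component of size 5.
Total: 4 components.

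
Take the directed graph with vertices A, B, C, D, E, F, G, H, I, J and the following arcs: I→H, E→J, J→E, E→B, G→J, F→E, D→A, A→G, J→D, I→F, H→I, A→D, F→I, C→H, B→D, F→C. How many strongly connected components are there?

{A, B, D, E, G, J} are all mutually reachable — one SCC of size 6.
{C, F, H, I} are all mutually reachable — one SCC of size 4.
That gives 2 strongly connected components.

2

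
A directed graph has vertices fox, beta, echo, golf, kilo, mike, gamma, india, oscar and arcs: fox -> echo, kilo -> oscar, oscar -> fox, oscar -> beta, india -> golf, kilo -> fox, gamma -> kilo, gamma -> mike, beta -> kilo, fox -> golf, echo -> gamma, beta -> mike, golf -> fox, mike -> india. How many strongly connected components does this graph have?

{fox, beta, echo, golf, kilo, mike, gamma, india, oscar} are all mutually reachable — one SCC of size 9.
That gives 1 strongly connected component.

1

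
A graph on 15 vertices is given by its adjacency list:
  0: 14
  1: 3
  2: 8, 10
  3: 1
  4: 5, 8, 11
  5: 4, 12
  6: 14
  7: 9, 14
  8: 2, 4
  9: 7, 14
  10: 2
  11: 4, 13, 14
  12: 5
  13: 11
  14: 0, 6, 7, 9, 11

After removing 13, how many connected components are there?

2

With 13 gone, the remaining components are: {1, 3}; {0, 2, 4, 5, 6, 7, 8, 9, 10, 11, 12, 14}.
That is 2 components.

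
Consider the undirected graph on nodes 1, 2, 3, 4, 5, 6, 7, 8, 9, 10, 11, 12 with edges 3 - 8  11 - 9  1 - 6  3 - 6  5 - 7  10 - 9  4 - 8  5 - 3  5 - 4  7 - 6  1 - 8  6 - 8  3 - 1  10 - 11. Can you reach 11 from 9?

From 9 we can reach 9, 10, 11, which includes 11.

Yes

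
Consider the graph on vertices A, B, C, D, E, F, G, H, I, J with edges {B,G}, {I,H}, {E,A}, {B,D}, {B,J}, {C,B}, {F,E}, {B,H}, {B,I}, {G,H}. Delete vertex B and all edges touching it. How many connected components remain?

5

With B gone, the remaining components are: {C}; {D}; {J}; {A, E, F}; {G, H, I}.
That is 5 components.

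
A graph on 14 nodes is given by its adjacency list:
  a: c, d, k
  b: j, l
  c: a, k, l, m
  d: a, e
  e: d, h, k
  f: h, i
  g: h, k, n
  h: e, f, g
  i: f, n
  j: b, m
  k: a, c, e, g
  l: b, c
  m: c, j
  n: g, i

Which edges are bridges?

none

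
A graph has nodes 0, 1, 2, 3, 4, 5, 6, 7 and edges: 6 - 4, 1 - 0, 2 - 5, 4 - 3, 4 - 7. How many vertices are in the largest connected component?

Starting from 2 we can reach 2, 5. That is one component of size 2.
Starting from 0 we can reach 0, 1. That is one component of size 2.
Starting from 3 we can reach 3, 4, 6, 7. That is one component of size 4.
The largest has 4 vertices.

4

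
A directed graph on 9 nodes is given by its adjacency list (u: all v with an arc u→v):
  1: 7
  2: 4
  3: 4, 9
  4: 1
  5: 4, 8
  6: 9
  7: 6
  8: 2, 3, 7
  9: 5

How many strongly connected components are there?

{1, 2, 3, 4, 5, 6, 7, 8, 9} are all mutually reachable — one SCC of size 9.
That gives 1 strongly connected component.

1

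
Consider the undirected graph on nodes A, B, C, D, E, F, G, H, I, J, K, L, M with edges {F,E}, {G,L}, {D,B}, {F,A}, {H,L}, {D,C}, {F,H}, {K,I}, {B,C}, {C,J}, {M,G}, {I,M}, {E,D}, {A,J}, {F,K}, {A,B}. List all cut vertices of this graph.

Removing F increases the component count from 1 to 2, so F is a cut vertex.
By contrast removing L leaves 1 component; it is not a cut vertex. No other vertex is a cut vertex either.

F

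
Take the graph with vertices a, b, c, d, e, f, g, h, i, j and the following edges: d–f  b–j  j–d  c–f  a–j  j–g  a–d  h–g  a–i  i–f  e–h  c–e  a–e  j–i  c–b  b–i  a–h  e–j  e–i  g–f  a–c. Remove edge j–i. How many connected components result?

1

j and i are still connected via j-a-i, so the component count stays at 1.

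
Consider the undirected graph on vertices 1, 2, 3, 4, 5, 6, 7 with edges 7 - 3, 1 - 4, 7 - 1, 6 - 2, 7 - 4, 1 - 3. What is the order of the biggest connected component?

5 is isolated — a component by itself.
Starting from 2 we can reach 2, 6. That is one component of size 2.
Starting from 1 we can reach 1, 3, 4, 7. That is one component of size 4.
The largest has 4 vertices.

4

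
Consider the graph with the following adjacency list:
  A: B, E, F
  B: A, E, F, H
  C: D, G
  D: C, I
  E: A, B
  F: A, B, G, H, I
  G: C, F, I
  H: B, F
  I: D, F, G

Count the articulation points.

1

Removing F increases the component count from 1 to 2, so F is a cut vertex.
By contrast removing E leaves 1 component; it is not a cut vertex. No other vertex is a cut vertex either.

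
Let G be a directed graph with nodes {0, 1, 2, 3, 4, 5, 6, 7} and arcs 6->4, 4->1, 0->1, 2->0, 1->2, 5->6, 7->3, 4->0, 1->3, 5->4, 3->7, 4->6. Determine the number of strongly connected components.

4

{0, 1, 2} are all mutually reachable — one SCC of size 3.
{3, 7} are all mutually reachable — one SCC of size 2.
{4, 6} are all mutually reachable — one SCC of size 2.
{5} is an SCC by itself.
That gives 4 strongly connected components.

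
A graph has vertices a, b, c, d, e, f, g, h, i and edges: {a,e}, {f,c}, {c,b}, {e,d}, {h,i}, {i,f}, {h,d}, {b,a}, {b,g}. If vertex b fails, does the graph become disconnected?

Deleting b raises the number of components from 1 to 2, so b is a cut vertex.

Yes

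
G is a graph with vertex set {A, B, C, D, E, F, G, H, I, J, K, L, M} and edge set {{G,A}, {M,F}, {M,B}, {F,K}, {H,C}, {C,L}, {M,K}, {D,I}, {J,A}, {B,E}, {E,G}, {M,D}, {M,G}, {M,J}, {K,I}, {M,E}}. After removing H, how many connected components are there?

2

With H gone, the remaining components are: {C, L}; {A, B, D, E, F, G, I, J, K, M}.
That is 2 components.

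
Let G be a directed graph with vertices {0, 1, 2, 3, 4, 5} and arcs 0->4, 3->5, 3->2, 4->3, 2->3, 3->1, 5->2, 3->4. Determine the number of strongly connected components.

{2, 3, 4, 5} are all mutually reachable — one SCC of size 4.
{0} is an SCC by itself.
{1} is an SCC by itself.
That gives 3 strongly connected components.

3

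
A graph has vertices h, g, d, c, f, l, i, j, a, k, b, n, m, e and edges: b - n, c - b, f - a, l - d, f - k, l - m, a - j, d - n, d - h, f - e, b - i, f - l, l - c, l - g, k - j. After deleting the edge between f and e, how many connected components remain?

2

Before removal there is 1 component.
f - e is a bridge — removing it separates f's side from e's side.
After removal: 2 components.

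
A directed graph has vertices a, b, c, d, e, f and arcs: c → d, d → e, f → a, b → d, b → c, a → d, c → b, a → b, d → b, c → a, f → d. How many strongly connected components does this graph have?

{a, b, c, d} are all mutually reachable — one SCC of size 4.
{f} is an SCC by itself.
{e} is an SCC by itself.
That gives 3 strongly connected components.

3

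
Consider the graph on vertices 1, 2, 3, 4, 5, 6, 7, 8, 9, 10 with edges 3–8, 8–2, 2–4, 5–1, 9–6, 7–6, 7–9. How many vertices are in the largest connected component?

4

10 is isolated — a component by itself.
Starting from 1 we can reach 1, 5. That is one component of size 2.
Starting from 6 we can reach 6, 7, 9. That is one component of size 3.
Starting from 2 we can reach 2, 3, 4, 8. That is one component of size 4.
The largest has 4 vertices.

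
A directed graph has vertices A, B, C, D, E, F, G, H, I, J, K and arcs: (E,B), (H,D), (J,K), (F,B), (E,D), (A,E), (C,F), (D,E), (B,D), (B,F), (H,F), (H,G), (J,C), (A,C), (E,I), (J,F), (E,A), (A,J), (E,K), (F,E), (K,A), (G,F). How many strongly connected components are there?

4

{A, B, C, D, E, F, J, K} are all mutually reachable — one SCC of size 8.
{H} is an SCC by itself.
{I} is an SCC by itself.
{G} is an SCC by itself.
That gives 4 strongly connected components.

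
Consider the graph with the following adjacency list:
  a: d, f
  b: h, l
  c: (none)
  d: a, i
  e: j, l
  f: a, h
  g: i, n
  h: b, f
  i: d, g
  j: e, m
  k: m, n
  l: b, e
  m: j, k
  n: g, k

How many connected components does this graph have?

c is isolated — a component by itself.
Starting from a we can reach a, b, d, e, f, g, h, i, j, k, l, m, n. That is one component of size 13.
Total: 2 components.

2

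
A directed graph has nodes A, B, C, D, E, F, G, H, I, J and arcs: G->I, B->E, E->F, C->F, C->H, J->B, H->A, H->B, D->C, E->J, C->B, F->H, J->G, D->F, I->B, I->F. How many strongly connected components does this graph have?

4

{B, E, F, G, H, I, J} are all mutually reachable — one SCC of size 7.
{C} is an SCC by itself.
{D} is an SCC by itself.
{A} is an SCC by itself.
That gives 4 strongly connected components.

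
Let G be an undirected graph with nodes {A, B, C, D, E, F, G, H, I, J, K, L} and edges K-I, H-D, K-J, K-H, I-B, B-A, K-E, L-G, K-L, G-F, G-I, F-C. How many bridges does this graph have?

The edges on the cycle K-L-G-I-K are not bridges since each lies on that cycle.
But removing K-J disconnects K from J; removing K-H disconnects K from H; removing G-F disconnects G from F; removing I-B disconnects I from B — these are bridges.
In total 8 edges are bridges.

8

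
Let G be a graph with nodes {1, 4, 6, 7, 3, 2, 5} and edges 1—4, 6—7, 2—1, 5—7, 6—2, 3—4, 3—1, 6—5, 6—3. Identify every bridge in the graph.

The edges on the cycle 6-5-7-6 are not bridges since each lies on that cycle.
Every edge lies on some cycle, so there are no bridges.

none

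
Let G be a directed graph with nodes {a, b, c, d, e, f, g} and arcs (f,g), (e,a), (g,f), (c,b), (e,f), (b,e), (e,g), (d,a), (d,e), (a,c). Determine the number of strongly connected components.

{a, b, c, e} are all mutually reachable — one SCC of size 4.
{f, g} are all mutually reachable — one SCC of size 2.
{d} is an SCC by itself.
That gives 3 strongly connected components.

3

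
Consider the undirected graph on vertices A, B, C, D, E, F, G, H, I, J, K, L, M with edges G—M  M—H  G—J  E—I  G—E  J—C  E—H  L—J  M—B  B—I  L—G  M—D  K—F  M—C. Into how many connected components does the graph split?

A is isolated — a component by itself.
Starting from F we can reach F, K. That is one component of size 2.
Starting from B we can reach B, C, D, E, G, H, I, J, L, M. That is one component of size 10.
Total: 3 components.

3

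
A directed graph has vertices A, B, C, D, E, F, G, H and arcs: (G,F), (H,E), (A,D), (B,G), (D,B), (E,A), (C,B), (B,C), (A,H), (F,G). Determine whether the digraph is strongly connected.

There is no directed path from B to H, so the graph is not strongly connected.

No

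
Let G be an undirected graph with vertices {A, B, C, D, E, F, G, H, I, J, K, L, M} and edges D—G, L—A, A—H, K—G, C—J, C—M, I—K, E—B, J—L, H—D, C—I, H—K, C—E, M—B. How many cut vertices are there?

1

Removing C increases the component count from 2 to 3, so C is a cut vertex.
By contrast removing B leaves 2 components; it is not a cut vertex. No other vertex is a cut vertex either.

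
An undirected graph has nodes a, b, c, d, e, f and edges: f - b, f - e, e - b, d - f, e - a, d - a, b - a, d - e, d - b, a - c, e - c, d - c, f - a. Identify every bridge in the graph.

The edges on the cycle f-e-a-f are not bridges since each lies on that cycle.
Every edge lies on some cycle, so there are no bridges.

none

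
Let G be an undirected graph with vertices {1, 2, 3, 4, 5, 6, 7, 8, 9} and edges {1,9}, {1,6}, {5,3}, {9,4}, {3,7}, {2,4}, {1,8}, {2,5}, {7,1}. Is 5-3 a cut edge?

After removing 5-3, the path 5-2-4-9-1-7-3 still connects them, so the edge is not a bridge.

No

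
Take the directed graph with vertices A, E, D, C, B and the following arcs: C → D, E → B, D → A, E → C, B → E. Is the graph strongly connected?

No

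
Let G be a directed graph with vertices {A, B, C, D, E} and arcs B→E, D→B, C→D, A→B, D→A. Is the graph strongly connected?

No

There is no directed path from D to C, so the graph is not strongly connected.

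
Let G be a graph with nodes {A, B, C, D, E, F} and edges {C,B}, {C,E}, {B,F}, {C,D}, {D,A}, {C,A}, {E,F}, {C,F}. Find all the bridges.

none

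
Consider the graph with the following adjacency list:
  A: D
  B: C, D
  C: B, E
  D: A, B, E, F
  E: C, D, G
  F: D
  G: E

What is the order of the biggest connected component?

7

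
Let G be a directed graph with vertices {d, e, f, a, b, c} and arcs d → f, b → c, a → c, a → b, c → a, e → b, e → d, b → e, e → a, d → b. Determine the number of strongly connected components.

{a, b, c, d, e} are all mutually reachable — one SCC of size 5.
{f} is an SCC by itself.
That gives 2 strongly connected components.

2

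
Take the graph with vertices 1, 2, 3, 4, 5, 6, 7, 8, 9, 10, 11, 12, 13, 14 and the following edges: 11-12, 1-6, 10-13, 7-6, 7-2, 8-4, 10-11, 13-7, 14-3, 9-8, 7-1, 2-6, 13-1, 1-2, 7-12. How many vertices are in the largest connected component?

5 is isolated — a component by itself.
Starting from 3 we can reach 3, 14. That is one component of size 2.
Starting from 4 we can reach 4, 8, 9. That is one component of size 3.
Starting from 1 we can reach 1, 2, 6, 7, 10, 11, 12, 13. That is one component of size 8.
The largest has 8 vertices.

8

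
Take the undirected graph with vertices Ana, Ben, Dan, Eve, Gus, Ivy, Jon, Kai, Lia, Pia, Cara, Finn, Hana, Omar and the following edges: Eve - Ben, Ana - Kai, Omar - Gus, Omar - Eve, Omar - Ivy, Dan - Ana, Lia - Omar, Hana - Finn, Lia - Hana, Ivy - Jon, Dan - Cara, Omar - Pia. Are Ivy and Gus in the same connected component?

From Ivy we can reach Ben, Eve, Gus, Ivy, Jon, Lia, Pia, Finn, Hana, Omar, which includes Gus.

Yes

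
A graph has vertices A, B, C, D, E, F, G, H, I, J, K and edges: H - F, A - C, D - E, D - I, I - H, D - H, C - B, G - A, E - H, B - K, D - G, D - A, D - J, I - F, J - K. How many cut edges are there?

The edges on the cycle D-I-F-H-D are not bridges since each lies on that cycle.
Every edge lies on some cycle, so there are no bridges.

0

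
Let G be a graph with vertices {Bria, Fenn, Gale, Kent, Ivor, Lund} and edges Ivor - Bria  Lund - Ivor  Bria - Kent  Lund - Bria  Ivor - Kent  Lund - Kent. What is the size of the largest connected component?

Fenn is isolated — a component by itself.
Gale is isolated — a component by itself.
Starting from Bria we can reach Bria, Ivor, Kent, Lund. That is one component of size 4.
The largest has 4 vertices.

4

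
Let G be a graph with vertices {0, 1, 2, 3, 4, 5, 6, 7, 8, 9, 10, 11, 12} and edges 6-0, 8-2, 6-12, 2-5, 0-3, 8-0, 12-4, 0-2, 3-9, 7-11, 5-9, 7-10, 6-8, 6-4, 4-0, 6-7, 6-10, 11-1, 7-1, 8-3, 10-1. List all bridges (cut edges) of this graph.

The edges on the cycle 7-11-1-7 are not bridges since each lies on that cycle.
Every edge lies on some cycle, so there are no bridges.

none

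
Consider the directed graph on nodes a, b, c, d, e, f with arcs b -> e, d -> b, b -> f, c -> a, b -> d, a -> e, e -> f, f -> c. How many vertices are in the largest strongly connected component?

4

{a, c, e, f} are all mutually reachable — one SCC of size 4.
{b, d} are all mutually reachable — one SCC of size 2.
The largest has 4 vertices.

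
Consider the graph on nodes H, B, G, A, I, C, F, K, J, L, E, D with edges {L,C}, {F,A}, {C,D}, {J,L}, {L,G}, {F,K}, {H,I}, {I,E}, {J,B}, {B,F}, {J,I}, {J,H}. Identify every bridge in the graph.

A-F, B-F, B-J, C-D, C-L, E-I, F-K, G-L, J-L

The edges on the cycle J-H-I-J are not bridges since each lies on that cycle.
But removing B–F disconnects B from F; removing C–D disconnects C from D; removing J–L disconnects J from L; removing J–B disconnects J from B — these are bridges.
In total 9 edges are bridges.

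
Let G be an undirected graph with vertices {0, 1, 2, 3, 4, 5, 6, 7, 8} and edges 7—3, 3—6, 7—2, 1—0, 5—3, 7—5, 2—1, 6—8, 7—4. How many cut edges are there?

The edges on the cycle 7-5-3-7 are not bridges since each lies on that cycle.
But removing 3—6 disconnects 3 from 6; removing 7—2 disconnects 7 from 2; removing 7—4 disconnects 7 from 4; removing 8—6 disconnects 8 from 6 — these are bridges.
In total 6 edges are bridges.

6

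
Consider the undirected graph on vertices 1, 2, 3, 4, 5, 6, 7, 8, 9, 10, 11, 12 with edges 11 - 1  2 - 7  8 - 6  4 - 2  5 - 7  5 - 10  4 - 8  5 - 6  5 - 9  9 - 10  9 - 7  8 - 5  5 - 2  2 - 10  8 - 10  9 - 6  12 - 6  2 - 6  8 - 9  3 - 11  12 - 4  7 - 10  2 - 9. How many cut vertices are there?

Removing 11 increases the component count from 2 to 3, so 11 is a cut vertex.
By contrast removing 6 leaves 2 components; it is not a cut vertex. No other vertex is a cut vertex either.

1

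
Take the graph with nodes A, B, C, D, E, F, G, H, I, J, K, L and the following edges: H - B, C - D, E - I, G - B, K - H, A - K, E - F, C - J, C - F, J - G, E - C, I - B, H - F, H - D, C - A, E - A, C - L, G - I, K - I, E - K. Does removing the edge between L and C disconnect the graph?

Yes

Removing L - C leaves no path between L and C: the component count goes from 1 to 2. So it is a bridge.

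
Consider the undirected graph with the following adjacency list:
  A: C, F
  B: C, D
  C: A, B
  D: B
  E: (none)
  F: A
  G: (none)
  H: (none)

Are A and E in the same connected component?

No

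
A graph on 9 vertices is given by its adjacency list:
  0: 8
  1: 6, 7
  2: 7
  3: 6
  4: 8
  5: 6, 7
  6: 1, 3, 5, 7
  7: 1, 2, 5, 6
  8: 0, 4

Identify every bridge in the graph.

0-8, 2-7, 3-6, 4-8

The edges on the cycle 6-1-7-5-6 are not bridges since each lies on that cycle.
But removing 4-8 disconnects 4 from 8; removing 2-7 disconnects 2 from 7; removing 3-6 disconnects 3 from 6; removing 0-8 disconnects 0 from 8 — these are bridges.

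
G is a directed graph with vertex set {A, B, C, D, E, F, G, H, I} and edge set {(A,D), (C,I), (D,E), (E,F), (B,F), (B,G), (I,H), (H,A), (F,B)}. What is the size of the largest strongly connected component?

{B, F} are all mutually reachable — one SCC of size 2.
{C} is an SCC by itself.
{H} is an SCC by itself.
{I} is an SCC by itself.
{G} is an SCC by itself.
(and 3 more singleton SCCs)
The largest has 2 vertices.

2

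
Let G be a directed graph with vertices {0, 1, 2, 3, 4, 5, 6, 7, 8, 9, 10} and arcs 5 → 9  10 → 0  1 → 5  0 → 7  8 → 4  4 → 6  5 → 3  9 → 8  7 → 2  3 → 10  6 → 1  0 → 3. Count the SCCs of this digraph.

{1, 4, 5, 6, 8, 9} are all mutually reachable — one SCC of size 6.
{0, 3, 10} are all mutually reachable — one SCC of size 3.
{2} is an SCC by itself.
{7} is an SCC by itself.
That gives 4 strongly connected components.

4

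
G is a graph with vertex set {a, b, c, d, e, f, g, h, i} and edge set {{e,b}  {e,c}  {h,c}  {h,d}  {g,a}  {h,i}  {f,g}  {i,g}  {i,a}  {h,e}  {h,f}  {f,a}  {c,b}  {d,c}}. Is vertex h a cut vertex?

Yes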